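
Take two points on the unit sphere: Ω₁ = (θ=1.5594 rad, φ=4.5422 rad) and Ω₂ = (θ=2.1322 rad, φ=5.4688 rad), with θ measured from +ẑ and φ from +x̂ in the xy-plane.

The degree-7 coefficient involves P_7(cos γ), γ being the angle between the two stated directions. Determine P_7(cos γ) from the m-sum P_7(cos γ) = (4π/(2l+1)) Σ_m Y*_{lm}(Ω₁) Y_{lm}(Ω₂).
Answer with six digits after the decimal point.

Addition theorem: P_7(cos γ) = (4π/15) Σ_m Y*_{lm}(Ω₁) Y_{lm}(Ω₂), m = −7…7:
  m=-7: Y*=+0.464256+0.185146i  Y=+0.130065-0.085678i  product +0.076246-0.015695i
  m=-6: Y*=-0.011134+0.018174i  Y=-0.063422+0.360971i  product -0.005854-0.005172i
  m=-5: Y*=+0.275340+0.241419i  Y=-0.255852-0.343304i  product +0.012434-0.156293i
  m=-4: Y*=-0.019481+0.015778i  Y=+0.136396+0.015886i  product -0.002908+0.001843i
  m=-3: Y*=+0.161695+0.288688i  Y=+0.216833-0.182057i  product +0.087618+0.033159i
  m=-2: Y*=-0.025184+0.008919i  Y=-0.016218+0.279435i  product -0.002084-0.007182i
  m=-1: Y*=+0.053898+0.313633i  Y=+0.121216+0.128455i  product -0.033754+0.044941i
  m=+0: Y*=-0.027204-0.000000i  Y=-0.304548+0.000000i  product +0.008285+0.000000i
  m=+1: Y*=-0.053898+0.313633i  Y=-0.121216+0.128455i  product -0.033754-0.044941i
  m=+2: Y*=-0.025184-0.008919i  Y=-0.016218-0.279435i  product -0.002084+0.007182i
  m=+3: Y*=-0.161695+0.288688i  Y=-0.216833-0.182057i  product +0.087618-0.033159i
  m=+4: Y*=-0.019481-0.015778i  Y=+0.136396-0.015886i  product -0.002908-0.001843i
  m=+5: Y*=-0.275340+0.241419i  Y=+0.255852-0.343304i  product +0.012434+0.156293i
  m=+6: Y*=-0.011134-0.018174i  Y=-0.063422-0.360971i  product -0.005854+0.005172i
  m=+7: Y*=-0.464256+0.185146i  Y=-0.130065-0.085678i  product +0.076246+0.015695i
Accumulated sum +0.271682-0.000000i; after 4π/(2l+1) scaling, +0.227604-0.000000i ⇒ P_7 = 0.227604

0.227604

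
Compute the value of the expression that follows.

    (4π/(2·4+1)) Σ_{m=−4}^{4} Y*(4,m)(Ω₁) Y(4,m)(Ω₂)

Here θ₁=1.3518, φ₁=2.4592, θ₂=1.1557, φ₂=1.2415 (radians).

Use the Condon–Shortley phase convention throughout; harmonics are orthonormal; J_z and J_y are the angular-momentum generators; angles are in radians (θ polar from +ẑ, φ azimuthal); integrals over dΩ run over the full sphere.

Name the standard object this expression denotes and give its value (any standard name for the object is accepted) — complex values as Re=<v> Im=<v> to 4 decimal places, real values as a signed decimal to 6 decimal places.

This sum is the spherical-harmonic addition theorem: it equals the Legendre polynomial P_l(cos γ) of the angle γ between the two directions.
Expand P_4 via completeness: Σ_{m} conj(Y_{4,m}) at Ω₁ times Y_{4,m} at Ω₂ —
  [-4]  conj(Y_{4,-4})(Ω₁) = -0.36812 - 0.16088j ; Y_{4,-4}(Ω₂) = 0.07785 + 0.30037j ; Δ = 0.01967 - 0.12310j
  [-3]  conj(Y_{4,-3})(Ω₁) = 0.11597 + 0.22475j ; Y_{4,-3}(Ω₂) = -0.32291 + 0.21291j ; Δ = -0.08530 - 0.04788j
  [-2]  conj(Y_{4,-2})(Ω₁) = -0.04366 + 0.20892j ; Y_{4,-2}(Ω₂) = -0.03067 - 0.02373j ; Δ = 0.00630 - 0.00537j
  [-1]  conj(Y_{4,-1})(Ω₁) = 0.20785 - 0.16890j ; Y_{4,-1}(Ω₂) = -0.10510 + 0.30754j ; Δ = 0.03010 + 0.08167j
  [+0]  conj(Y_{4,0})(Ω₁) = 0.17582 + 0.00000j ; Y_{4,0}(Ω₂) = -0.10084 + 0.00000j ; Δ = -0.01773 + 0.00000j
  [+1]  conj(Y_{4,1})(Ω₁) = -0.20785 - 0.16890j ; Y_{4,1}(Ω₂) = 0.10510 + 0.30754j ; Δ = 0.03010 - 0.08167j
  [+2]  conj(Y_{4,2})(Ω₁) = -0.04366 - 0.20892j ; Y_{4,2}(Ω₂) = -0.03067 + 0.02373j ; Δ = 0.00630 + 0.00537j
  [+3]  conj(Y_{4,3})(Ω₁) = -0.11597 + 0.22475j ; Y_{4,3}(Ω₂) = 0.32291 + 0.21291j ; Δ = -0.08530 + 0.04788j
  [+4]  conj(Y_{4,4})(Ω₁) = -0.36812 + 0.16088j ; Y_{4,4}(Ω₂) = 0.07785 - 0.30037j ; Δ = 0.01967 + 0.12310j
Accumulated sum -0.07620 + 0.00000j; after 4π/(2l+1) scaling, -0.10640 + 0.00000j ⇒ P_4 = -0.106401

Legendre polynomial (addition theorem), -0.106401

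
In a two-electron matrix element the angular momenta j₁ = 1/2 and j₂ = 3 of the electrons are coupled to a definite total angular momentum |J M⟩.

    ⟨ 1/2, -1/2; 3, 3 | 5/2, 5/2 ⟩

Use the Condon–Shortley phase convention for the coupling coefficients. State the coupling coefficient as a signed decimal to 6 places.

j₁+j₂−J=1  J+j₁−j₂=0  J−j₁+j₂=5  j₁+j₂+J+1=7
(j₁±m₁, j₂±m₂, J±M) = (0,1,6,0,5,0)
P² = 86400/7
sum k=1..1:
  [1] −1/120 = -1/120
S = -1/120
C² = P²·S² = 6/7 ; C = -0.925820

−√(6/7) ≈ -0.925820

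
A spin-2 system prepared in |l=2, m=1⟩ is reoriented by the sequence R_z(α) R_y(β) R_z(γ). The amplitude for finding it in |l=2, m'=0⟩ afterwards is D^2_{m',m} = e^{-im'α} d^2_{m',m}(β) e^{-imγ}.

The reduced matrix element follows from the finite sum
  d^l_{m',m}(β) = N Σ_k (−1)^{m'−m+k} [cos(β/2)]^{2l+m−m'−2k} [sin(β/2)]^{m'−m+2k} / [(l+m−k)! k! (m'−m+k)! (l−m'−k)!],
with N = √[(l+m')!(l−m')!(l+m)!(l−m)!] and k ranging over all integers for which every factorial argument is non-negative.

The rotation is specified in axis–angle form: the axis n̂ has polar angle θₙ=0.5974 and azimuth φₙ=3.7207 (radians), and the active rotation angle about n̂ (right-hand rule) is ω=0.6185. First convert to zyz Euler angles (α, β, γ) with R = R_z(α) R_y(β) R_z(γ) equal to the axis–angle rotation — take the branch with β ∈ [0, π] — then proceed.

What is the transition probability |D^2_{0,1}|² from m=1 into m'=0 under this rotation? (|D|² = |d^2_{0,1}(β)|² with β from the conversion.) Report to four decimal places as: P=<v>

Axis–angle → zyz. n̂ = (sinθₙcosφₙ, sinθₙsinφₙ, cosθₙ) = (-0.470781, -0.307840, +0.826801), ω = 0.6185.
R = I cosω + sinω [n̂]ₓ + (1−cosω) n̂n̂ᵀ gives
  R = [+0.855807, -0.452543, -0.250598; +0.506238, +0.832305, +0.225815; +0.106383, -0.320116, +0.941387]
β = atan2(√(R₁₃²+R₂₃²), R₃₃) = 0.344079; α = atan2(R₂₃, R₁₃) mod 2π = 2.408168; γ = atan2(R₃₂, −R₃₁) mod 2π = 4.391546
First d^2_{0,1}(β=0.3441), then the phase factors e^{-i(0)α} and e^{-i(1)γ}:
With c≡cos(β/2)=0.985238 and s≡sin(β/2)=0.171192, N=[2·2·6·1]^{1/2}=4.898979
k: max(0,(1)−(0))=1 … min(2+(1),2−(0))=2
  k=1: (−1)^0·4.8990/(2)·0.9852^3·0.1712^1 = +0.401035
  k=2: (−1)^1·4.8990/(2)·0.9852^1·0.1712^3 = -0.012108
d^2_{0,1}(0.3441) = +0.401035 -0.012108 = +0.388927
|D^2_{0,1}|² = |d^2_{0,1}(β)|² = (+0.388927)² = 0.151264 (the z-rotation phases have unit modulus)

P=0.1513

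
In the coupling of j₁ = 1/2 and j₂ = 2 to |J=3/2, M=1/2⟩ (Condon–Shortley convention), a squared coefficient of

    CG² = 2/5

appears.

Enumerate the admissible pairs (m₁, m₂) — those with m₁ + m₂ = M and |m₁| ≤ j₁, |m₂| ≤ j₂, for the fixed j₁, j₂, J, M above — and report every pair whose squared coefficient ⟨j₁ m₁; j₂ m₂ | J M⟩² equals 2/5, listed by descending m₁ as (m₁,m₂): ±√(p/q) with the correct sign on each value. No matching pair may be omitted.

Admissible pairs with m₁+m₂ = M = 1/2: (-1/2,1), (1/2,0)
  (m₁,m₂)=(1/2,0): CG² = 2/5, CG = +√(2/5)   ← matches the target
  (m₁,m₂)=(-1/2,1): CG² = 3/5, CG = −√(3/5)
Pairs with CG² = 2/5: (1/2,0): +√(2/5)

(1/2,0): +√(2/5)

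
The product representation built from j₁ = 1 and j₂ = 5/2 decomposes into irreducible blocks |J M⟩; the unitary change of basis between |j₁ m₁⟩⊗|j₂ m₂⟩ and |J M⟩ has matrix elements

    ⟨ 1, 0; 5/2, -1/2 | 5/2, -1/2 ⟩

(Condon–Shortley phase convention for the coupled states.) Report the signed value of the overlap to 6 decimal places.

j₁+j₂−J=1  J+j₁−j₂=1  J−j₁+j₂=4  j₁+j₂+J+1=7
(j₁±m₁, j₂±m₂, J±M) = (1,1,2,3,2,3)
P² = 144/35
sum k=0..1:
  [0] +1/4 = 1/4
  [1] −1/6 = -1/6
S = 1/12
C² = P²·S² = 1/35 ; C = +0.169031

+0.169031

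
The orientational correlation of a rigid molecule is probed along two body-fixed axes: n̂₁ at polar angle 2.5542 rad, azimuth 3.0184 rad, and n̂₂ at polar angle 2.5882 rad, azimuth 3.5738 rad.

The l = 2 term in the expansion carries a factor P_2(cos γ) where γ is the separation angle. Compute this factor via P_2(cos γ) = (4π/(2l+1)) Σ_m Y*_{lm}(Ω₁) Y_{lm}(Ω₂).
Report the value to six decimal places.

Summing Y*_{l m}(θ₁,φ₁)·Y_{l m}(θ₂,φ₂) over m ∈ [−2, 2]; prefactor 4π/(2·2+1) = 2.513274:
  m=-2: (0.11505 - 0.02894j) × (0.06926 - 0.08117j) = 0.00562 - 0.01134j  (running Σ = 0.00562 - 0.01134j)
  m=-1: (0.35368 - 0.04379j) × (0.31367 - 0.14469j) = 0.10460 - 0.06491j  (running Σ = 0.11022 - 0.07625j)
  m=0: (0.34019 + 0.00000j) × (0.36942 + 0.00000j) = 0.12567 + 0.00000j  (running Σ = 0.23589 - 0.07625j)
  m=1: (-0.35368 - 0.04379j) × (-0.31367 - 0.14469j) = 0.10460 + 0.06491j  (running Σ = 0.34049 - 0.01134j)
  m=2: (0.11505 + 0.02894j) × (0.06926 + 0.08117j) = 0.00562 + 0.01134j  (running Σ = 0.34611 + 0.00000j)
Accumulated sum 0.34611 + 0.00000j; after 4π/(2l+1) scaling, 0.86987 + 0.00000j ⇒ P_2 = 0.869875

0.869875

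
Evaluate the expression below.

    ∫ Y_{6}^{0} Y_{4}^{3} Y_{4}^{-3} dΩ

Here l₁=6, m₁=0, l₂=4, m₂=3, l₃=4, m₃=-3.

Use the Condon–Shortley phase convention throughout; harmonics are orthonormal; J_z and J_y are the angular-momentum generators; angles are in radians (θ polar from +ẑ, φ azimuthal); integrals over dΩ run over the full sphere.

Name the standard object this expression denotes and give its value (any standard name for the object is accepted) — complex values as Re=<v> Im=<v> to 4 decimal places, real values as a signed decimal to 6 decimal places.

Gaunt coefficient, -0.120915

This is a Gaunt coefficient — the integral of a triple product of spherical harmonics over the sphere.
m-sum 0 ✓  L=14 even ✓  2≤4≤10 ✓
Π(2lᵢ+1) = 13×9×9 = 1053
triangle coeff Δ(6,4,4) = 1/1261260
Σ_t [2,4]: t=2:+1/4608 t=3:−1/1296 t=4:+1/4608 = -7/20736
(3j)²=20/1287 [(6 4 4; 0 0 0)], sign=-1
Σ_t [5,6]: t=5:−1/28800 t=6:+1/518400 = -17/518400
(3j)²=289/25740 [(6 4 4; 0 3 -3)], sign=+1
⇒ 4πI² = 289/1573
I = (-1)√(289/1573/(4π)) = -0.12091485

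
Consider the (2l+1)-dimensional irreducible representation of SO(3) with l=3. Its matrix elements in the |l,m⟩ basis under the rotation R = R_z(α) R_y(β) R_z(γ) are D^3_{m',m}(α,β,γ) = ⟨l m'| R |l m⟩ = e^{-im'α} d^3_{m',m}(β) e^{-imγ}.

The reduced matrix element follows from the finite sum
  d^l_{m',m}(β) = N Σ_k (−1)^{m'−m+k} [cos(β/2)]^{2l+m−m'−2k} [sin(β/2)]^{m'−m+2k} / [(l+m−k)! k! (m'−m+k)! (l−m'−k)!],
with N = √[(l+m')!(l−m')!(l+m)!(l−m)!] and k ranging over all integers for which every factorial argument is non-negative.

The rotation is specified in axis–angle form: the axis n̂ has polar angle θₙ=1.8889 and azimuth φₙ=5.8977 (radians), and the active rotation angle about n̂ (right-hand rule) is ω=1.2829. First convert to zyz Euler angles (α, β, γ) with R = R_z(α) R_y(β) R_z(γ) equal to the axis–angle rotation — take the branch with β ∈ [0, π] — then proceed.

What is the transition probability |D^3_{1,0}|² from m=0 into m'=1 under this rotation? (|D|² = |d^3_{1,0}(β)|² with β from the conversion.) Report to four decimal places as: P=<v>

P=0.0229

Axis–angle → zyz. n̂ = (sinθₙcosφₙ, sinθₙsinφₙ, cosθₙ) = (+0.880128, -0.357145, -0.312766), ω = 1.2829.
R = I cosω + sinω [n̂]ₓ + (1−cosω) n̂n̂ᵀ gives
  R = [+0.838617, +0.074811, -0.539560; -0.524976, +0.375271, -0.763919; +0.145332, +0.923891, +0.353983]
β = atan2(√(R₁₃²+R₂₃²), R₃₃) = 1.208970; α = atan2(R₂₃, R₁₃) mod 2π = 4.097444; γ = atan2(R₃₂, −R₃₁) mod 2π = 1.726822
Split into d^3_{1,0}(β=1.2090) × two z-phases.
c=cos(1.208970/2)=0.822795, s=sin(1.208970/2)=0.568338; N=√[24·2·6·6]=41.569219
k: max(0,(0)−(1))=0 … min(3+(0),3−(1))=2
  k=0: (−1)^1·41.5692/(12)·0.8228^5·0.5683^1 = -0.742430
  k=1: (−1)^2·41.5692/(4)·0.8228^3·0.5683^3 = +1.062693
  k=2: (−1)^3·41.5692/(12)·0.8228^1·0.5683^5 = -0.169012
d^3_{1,0}(1.2090) = -0.742430 +1.062693 -0.169012 = +0.151251
|D^3_{1,0}|² = |d^3_{1,0}(β)|² = (+0.151251)² = 0.022877 (the z-rotation phases have unit modulus)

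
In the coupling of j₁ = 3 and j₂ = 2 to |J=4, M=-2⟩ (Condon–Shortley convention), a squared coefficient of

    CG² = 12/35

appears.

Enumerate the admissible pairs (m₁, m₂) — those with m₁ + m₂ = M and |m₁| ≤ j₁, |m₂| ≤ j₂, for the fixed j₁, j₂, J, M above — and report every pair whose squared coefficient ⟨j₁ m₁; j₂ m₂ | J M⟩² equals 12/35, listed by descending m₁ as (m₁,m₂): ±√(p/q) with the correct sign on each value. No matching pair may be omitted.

Admissible pairs with m₁+m₂ = M = -2: (-3,1), (-2,0), (-1,-1), (0,-2)
  (m₁,m₂)=(0,-2): CG² = 3/7, CG = +√(3/7)
  (m₁,m₂)=(-1,-1): CG² = 1/28, CG = +√(1/28)
  (m₁,m₂)=(-2,0): CG² = 12/35, CG = −√(12/35)   ← matches the target
  (m₁,m₂)=(-3,1): CG² = 27/140, CG = −√(27/140)
Pairs with CG² = 12/35: (-2,0): −√(12/35)

(-2,0): −√(12/35)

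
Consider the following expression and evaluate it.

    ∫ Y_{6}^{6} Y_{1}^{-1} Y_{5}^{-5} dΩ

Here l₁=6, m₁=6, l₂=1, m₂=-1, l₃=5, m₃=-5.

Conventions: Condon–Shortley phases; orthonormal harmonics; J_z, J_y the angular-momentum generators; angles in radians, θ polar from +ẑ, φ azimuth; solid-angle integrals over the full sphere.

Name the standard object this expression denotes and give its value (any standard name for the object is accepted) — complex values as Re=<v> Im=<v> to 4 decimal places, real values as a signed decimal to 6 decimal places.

Gaunt coefficient, +0.331940

This is a Gaunt coefficient — the integral of a triple product of spherical harmonics over the sphere.
m-sum 0 ✓  L=12 even ✓  5≤5≤7 ✓
Π(2lᵢ+1) = 13×3×11 = 429
triangle coeff Δ(6,1,5) = 1/858
Σ_t [1,1]: t=1:−1/14400 = -1/14400
(3j)²=6/143 [(6 1 5; 0 0 0)], sign=+1
Σ_t [0,0]: t=0:+1/7257600 = 1/7257600
(3j)²=1/13 [(6 1 5; 6 -1 -5)], sign=+1
⇒ 4πI² = 18/13
I = (+1)√(18/13/(4π)) = 0.33194004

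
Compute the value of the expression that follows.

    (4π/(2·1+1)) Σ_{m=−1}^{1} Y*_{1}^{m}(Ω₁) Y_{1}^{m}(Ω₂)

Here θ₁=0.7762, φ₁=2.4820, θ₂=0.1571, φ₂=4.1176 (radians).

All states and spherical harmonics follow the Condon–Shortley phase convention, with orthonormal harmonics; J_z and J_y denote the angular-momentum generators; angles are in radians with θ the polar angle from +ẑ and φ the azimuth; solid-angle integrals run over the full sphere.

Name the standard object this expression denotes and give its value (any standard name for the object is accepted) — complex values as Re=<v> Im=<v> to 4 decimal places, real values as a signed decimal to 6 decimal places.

Legendre polynomial (addition theorem), +0.697695

This sum is the spherical-harmonic addition theorem: it equals the Legendre polynomial P_l(cos γ) of the angle γ between the two directions.
Addition theorem: P_1(cos γ) = (4π/3) Σ_m Y*_{lm}(Ω₁) Y_{lm}(Ω₂), m = −1…1:
  term(m=-1) = -0.000847-0.013056i   from Y*(Ω₁)=-0.191273+0.148323i, Y(Ω₂)=-0.030288+0.044771i
  term(m=+0) = +0.168257+0.000000i   from Y*(Ω₁)=+0.348657-0.000000i, Y(Ω₂)=+0.482585+0.000000i
  term(m=+1) = -0.000847+0.013056i   from Y*(Ω₁)=+0.191273+0.148323i, Y(Ω₂)=+0.030288+0.044771i
Total Σ_m = +0.166562+0.000000i. Multiply by 4.188790: +0.697695+0.000000i. P_1(cos γ) = 0.697695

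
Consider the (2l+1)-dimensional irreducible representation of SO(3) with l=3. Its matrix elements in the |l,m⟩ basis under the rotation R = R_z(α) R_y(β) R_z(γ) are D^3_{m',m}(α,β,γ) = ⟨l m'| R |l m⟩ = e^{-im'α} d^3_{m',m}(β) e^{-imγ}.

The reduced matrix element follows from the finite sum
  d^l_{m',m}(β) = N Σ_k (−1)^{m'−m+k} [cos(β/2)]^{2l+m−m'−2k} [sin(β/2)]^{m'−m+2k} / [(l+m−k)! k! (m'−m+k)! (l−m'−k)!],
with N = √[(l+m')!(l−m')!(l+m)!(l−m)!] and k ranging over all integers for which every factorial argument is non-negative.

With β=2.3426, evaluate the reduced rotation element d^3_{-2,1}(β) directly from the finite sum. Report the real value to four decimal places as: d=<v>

d^3_{-2,1}(β=2.3426) via the finite sum:
With c≡cos(β/2)=0.388954 and s≡sin(β/2)=0.921257, N=[1·120·24·2]^{1/2}=75.894664
k∈{3,4} keeps every argument non-negative
  k=3: (−1)^0·75.8947/(12)·0.3890^3·0.9213^3 = +0.290984
  k=4: (−1)^1·75.8947/(24)·0.3890^1·0.9213^5 = -0.816211
d^3_{-2,1}(2.3426) = +0.290984 -0.816211 = -0.525228

d=-0.5252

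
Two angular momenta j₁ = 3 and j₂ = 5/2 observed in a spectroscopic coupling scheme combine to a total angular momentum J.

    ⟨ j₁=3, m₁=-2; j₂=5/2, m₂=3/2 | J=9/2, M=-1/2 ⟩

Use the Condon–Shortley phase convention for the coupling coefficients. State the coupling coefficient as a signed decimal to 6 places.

-0.510355

√[10·1!5!4!/11! · 1!5!4!1!4!5!] = √(460800/77)
  +(−1)^0/∏(0,1,5,4,0,0)! = 1/2880  (running 1/2880)
  +(−1)^1/∏(1,0,4,3,1,1)! = -1/144  (running -19/2880)
⟨..|..⟩ = √(460800/77)·(-19/2880) = -0.510355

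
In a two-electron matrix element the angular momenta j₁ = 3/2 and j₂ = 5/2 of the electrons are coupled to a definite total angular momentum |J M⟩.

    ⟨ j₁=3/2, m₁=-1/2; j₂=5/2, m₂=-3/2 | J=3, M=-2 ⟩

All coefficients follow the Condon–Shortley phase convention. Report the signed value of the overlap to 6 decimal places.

+0.288675  (= +√(1/12))

√[7·1!2!4!/8! · 1!2!1!4!1!5!] = √(48)
  +(−1)^0/∏(0,1,2,1,0,3)! = 1/12  (running 1/12)
  +(−1)^1/∏(1,0,1,0,1,4)! = -1/24  (running 1/24)
⟨..|..⟩ = √(48)·(1/24) = +0.288675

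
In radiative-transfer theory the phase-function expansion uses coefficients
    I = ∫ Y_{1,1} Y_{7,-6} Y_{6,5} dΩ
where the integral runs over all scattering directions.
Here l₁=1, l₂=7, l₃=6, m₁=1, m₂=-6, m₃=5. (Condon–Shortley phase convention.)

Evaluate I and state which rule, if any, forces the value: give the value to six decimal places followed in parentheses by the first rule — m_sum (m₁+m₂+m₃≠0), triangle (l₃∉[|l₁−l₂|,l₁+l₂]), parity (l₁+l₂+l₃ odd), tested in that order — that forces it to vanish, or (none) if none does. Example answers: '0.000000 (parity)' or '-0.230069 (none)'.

m-sum 0 ✓  L=14 even ✓  6≤6≤8 ✓
Π(2lᵢ+1) = 3×15×13 = 585
triangle coeff Δ(1,7,6) = 1/1365
Σ_t [1,1]: t=1:−1/518400 = -1/518400
(3j)²=7/195 [(1 7 6; 0 0 0)], sign=-1
Σ_t [0,0]: t=0:+1/79833600 = 1/79833600
(3j)²=2/35 [(1 7 6; 1 -6 5)], sign=-1
⇒ 4πI² = 6/5
I = (+1)√(6/5/(4π)) = 0.30901936
No selection rule forces the value: the integral is nonzero (none).

0.309019 (none)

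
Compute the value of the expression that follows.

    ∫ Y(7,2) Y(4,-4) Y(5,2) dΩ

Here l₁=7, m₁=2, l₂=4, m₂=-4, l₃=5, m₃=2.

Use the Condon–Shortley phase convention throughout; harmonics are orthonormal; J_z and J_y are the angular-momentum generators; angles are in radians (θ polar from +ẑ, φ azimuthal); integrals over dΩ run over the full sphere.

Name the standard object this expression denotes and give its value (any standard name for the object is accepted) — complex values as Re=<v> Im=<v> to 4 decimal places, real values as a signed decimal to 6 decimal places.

This is a Gaunt coefficient — the integral of a triple product of spherical harmonics over the sphere.
Checks pass: Σm=0; 16 even; l₃=5∈[3,11].
(2·7+1)(2·4+1)(2·5+1) = 1485
Δ: 6! 8! 2! / 17! → 1/6126120
sum: t=2:+1/69120 t=3:−1/20736 t=4:+1/69120 = -1/51840
3j²(7 4 5; 0 0 0) = Δ·Π!·Σ² = 280/21879  (sign +1)
sum: t=0:+1/1036800 = 1/1036800
3j²(7 4 5; 2 -4 2) = Δ·Π!·Σ² = 98/12155  (sign -1)
combine: 4πI² = 1485·280/21879·98/12155 = 82320/537251
take √, sign -1: I = -0.11042290

Gaunt coefficient, -0.110423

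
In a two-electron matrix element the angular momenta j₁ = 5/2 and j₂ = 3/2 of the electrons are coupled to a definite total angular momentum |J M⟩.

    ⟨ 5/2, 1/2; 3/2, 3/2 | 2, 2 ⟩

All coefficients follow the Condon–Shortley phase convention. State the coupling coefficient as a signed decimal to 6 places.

+0.377964  (= +√(1/7))

j₁+j₂−J=2  J+j₁−j₂=3  J−j₁+j₂=1  j₁+j₂+J+1=7
(j₁±m₁, j₂±m₂, J±M) = (3,2,3,0,4,0)
P² = 144/7
sum k=2..2:
  [2] +1/12 = 1/12
S = 1/12
C² = P²·S² = 1/7 ; C = +0.377964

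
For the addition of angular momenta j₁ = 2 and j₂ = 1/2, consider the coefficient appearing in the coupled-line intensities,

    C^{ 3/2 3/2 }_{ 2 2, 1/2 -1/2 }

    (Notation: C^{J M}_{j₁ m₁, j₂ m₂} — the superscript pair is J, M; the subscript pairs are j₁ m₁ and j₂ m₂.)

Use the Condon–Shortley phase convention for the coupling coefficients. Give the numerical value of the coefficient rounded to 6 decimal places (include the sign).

+0.894427  (= +√(4/5))

triangle: 1!×3!×0!/5! = 6/120
(j±m)!: 4!×0!×0!×1!×3!×0! = 144
prefactor² = (2J+1)×Δ×N² = 144/5
  k=0: +1/(0!×1!×0!×0!×3!×0!) = 1/6
Σ = 1/6  ⇒  CG² = 144/5×(1/6)² = 4/5
CG = +√(4/5) = +0.894427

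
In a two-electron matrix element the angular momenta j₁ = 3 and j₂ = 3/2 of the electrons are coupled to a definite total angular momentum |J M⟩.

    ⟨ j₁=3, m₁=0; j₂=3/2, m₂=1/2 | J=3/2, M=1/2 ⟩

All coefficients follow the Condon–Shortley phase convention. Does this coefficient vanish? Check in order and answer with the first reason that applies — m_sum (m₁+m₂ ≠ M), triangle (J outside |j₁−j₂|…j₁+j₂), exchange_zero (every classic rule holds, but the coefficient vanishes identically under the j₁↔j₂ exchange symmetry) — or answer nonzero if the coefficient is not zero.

m-sum: m₁+m₂ = 0+1/2 = 1/2, M = 1/2  ✓
triangle: |j₁−j₂| = 3/2 ≤ J = 3/2 ≤ j₁+j₂ = 9/2  ✓
exchange: j₁≠j₂ or m₁≠m₂ — the exchange symmetry imposes no constraint here
value check: CG = +√(9/35) = +0.507093 ≠ 0

nonzero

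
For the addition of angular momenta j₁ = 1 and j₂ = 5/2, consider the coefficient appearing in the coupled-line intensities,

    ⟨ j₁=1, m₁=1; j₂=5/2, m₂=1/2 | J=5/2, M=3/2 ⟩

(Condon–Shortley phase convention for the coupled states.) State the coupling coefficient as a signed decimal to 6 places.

triangle: 1!*1!*4!/7! = 24/5040
(j±m)!: 2!*0!*3!*2!*4!*1! = 576
prefactor² = (2J+1)*Δ*N² = 576/35
  k=0: +1/(0!*1!*0!*3!*1!*1!) = 1/6
Σ = 1/6  ⇒  CG² = 576/35*(1/6)² = 16/35
CG = +√(16/35) = +0.676123

+√(16/35) = +0.676123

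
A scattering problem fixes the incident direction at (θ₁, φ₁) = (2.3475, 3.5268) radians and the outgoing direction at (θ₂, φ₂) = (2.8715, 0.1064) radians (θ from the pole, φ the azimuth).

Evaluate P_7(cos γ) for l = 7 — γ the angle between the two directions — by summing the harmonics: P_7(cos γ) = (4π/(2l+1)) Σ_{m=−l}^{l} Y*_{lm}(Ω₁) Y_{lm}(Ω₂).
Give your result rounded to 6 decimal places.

0.208082

Addition theorem: P_7(cos γ) = (4π/15) Σ_m Y*_{lm}(Ω₁) Y_{lm}(Ω₂), m = −7…7:
  term(m=-7) = +0.000001-0.000002i   from Y*(Ω₁)=+0.042372-0.020214i, Y(Ω₂)=+0.000035-0.000033i
  term(m=-6) = -0.000011+0.000112i   from Y*(Ω₁)=+0.116459-0.127429i, Y(Ω₂)=-0.000523+0.000388i
  term(m=-5) = -0.000353-0.001974i   from Y*(Ω₁)=+0.126887-0.342034i, Y(Ω₂)=+0.004736-0.002788i
  term(m=-4) = +0.006452+0.013170i   from Y*(Ω₁)=-0.013508-0.450628i, Y(Ω₂)=-0.029627+0.013430i
  term(m=-3) = -0.018725-0.020741i   from Y*(Ω₁)=-0.082430-0.187003i, Y(Ω₂)=+0.129826-0.042908i
  term(m=-2) = -0.083247-0.051915i   from Y*(Ω₁)=+0.181198+0.175847i, Y(Ω₂)=-0.379787+0.082061i
  term(m=-1) = +0.201667+0.057730i   from Y*(Ω₁)=+0.307414+0.124645i, Y(Ω₂)=+0.628784-0.067156i
  term(m=+0) = +0.036810+0.000000i   from Y*(Ω₁)=-0.160819-0.000000i, Y(Ω₂)=-0.228891+0.000000i
  term(m=+1) = +0.201667-0.057730i   from Y*(Ω₁)=-0.307414+0.124645i, Y(Ω₂)=-0.628784-0.067156i
  term(m=+2) = -0.083247+0.051915i   from Y*(Ω₁)=+0.181198-0.175847i, Y(Ω₂)=-0.379787-0.082061i
  term(m=+3) = -0.018725+0.020741i   from Y*(Ω₁)=+0.082430-0.187003i, Y(Ω₂)=-0.129826-0.042908i
  term(m=+4) = +0.006452-0.013170i   from Y*(Ω₁)=-0.013508+0.450628i, Y(Ω₂)=-0.029627-0.013430i
  term(m=+5) = -0.000353+0.001974i   from Y*(Ω₁)=-0.126887-0.342034i, Y(Ω₂)=-0.004736-0.002788i
  term(m=+6) = -0.000011-0.000112i   from Y*(Ω₁)=+0.116459+0.127429i, Y(Ω₂)=-0.000523-0.000388i
  term(m=+7) = +0.000001+0.000002i   from Y*(Ω₁)=-0.042372-0.020214i, Y(Ω₂)=-0.000035-0.000033i
Accumulated sum +0.248379+0.000000i; after 4π/(2l+1) scaling, +0.208082+0.000000i ⇒ P_7 = 0.208082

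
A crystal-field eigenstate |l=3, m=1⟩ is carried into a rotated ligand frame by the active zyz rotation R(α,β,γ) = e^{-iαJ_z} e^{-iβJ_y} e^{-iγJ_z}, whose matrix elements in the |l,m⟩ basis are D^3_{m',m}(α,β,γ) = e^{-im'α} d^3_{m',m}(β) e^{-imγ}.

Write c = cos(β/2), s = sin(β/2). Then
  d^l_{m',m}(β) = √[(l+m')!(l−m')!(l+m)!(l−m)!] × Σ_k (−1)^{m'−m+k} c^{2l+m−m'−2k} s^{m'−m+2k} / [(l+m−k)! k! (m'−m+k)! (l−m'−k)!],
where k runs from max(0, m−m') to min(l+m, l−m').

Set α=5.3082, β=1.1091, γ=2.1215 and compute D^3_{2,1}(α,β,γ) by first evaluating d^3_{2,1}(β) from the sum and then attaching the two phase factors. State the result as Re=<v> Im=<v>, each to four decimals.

Re=-0.1696 Im=0.0294

First d^3_{2,1}(β=1.1091), then the phase factors e^{-i(2)α} and e^{-i(1)γ}:
c=cos(1.109100/2)=0.850137, s=sin(1.109100/2)=0.526561; N=√[120·1·24·2]=75.894664
k∈{0,1} keeps every argument non-negative
  k=0: (−1)^1·75.8947/(24)·0.8501^5·0.5266^1 = -0.739425
  k=1: (−1)^2·75.8947/(12)·0.8501^3·0.5266^3 = +0.567340
d^3_{2,1}(1.1091) = -0.739425 +0.567340 = -0.172086
Phases: e^{-i·(2)·5.3082}=-0.370154+0.928971i, e^{-i·(1)·2.1215}=-0.523287-0.852157i ⇒ D=-0.169560+0.029373i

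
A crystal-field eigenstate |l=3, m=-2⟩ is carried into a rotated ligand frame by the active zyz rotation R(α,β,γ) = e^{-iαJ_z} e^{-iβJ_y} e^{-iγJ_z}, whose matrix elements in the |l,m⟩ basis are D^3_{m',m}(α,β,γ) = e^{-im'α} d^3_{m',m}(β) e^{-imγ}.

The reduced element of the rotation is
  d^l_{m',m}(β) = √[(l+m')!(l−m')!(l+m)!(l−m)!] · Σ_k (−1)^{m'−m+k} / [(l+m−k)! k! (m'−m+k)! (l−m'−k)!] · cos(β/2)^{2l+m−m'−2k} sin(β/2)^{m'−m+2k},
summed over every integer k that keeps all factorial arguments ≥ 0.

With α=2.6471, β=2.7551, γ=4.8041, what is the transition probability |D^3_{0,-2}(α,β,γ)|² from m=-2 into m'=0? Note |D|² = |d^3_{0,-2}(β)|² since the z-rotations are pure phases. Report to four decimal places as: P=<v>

P=0.0325

D^3_{0,-2}(2.6471,2.7551,4.8041) = e^{-i·0·2.6471}·d^3_{0,-2}(2.7551)·e^{-i·-2·4.8041}. Compute d first:
Half-angle: c=0.192046, s=0.981386. N=√(6·6·1·120)=65.726707
k: max(0,(-2)−(0))=0 … min(3+(-2),3−(0))=1
  k=0: (−1)^2·65.7267/(12)·0.1920^4·0.9814^2 = +0.007176
  k=1: (−1)^3·65.7267/(12)·0.1920^2·0.9814^4 = -0.187383
d^3_{0,-2}(2.7551) = +0.007176 -0.187383 = -0.180207
|D^3_{0,-2}|² = |d^3_{0,-2}(β)|² = (-0.180207)² = 0.032475 (the z-rotation phases have unit modulus)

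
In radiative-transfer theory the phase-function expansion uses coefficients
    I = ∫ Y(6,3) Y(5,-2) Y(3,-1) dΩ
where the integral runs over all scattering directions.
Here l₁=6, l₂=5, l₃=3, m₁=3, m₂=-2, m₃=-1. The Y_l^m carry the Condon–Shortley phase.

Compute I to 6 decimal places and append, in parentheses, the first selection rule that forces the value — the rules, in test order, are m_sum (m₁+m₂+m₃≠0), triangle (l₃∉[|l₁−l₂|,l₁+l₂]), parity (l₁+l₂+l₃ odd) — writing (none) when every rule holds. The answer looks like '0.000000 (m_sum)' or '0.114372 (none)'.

-0.152880 (none)

m-sum 0 ✓  L=14 even ✓  1≤3≤11 ✓
Π(2lᵢ+1) = 13×11×7 = 1001
triangle coeff Δ(6,5,3) = 1/675675
Σ_t [3,5]: t=3:−1/8640 t=4:+1/2304 t=5:−1/8640 = 7/34560
(3j)²=7/429 [(6 5 3; 0 0 0)], sign=-1
Σ_t [1,3]: t=1:−1/40320 t=2:+1/8640 t=3:−1/34560 = 1/16128
(3j)²=18/1001 [(6 5 3; 3 -2 -1)], sign=+1
⇒ 4πI² = 42/143
I = (-1)√(42/143/(4π)) = -0.15288036
No selection rule forces the value: the integral is nonzero (none).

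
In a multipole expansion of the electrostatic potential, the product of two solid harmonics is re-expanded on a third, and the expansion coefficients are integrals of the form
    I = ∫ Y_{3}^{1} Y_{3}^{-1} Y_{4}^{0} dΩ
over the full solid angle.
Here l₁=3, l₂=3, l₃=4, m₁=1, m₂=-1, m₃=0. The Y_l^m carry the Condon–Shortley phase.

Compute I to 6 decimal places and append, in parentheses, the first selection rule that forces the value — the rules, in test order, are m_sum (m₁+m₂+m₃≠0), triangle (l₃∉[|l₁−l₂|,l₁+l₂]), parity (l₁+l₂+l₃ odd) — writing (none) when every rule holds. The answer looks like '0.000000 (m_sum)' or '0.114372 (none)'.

m-sum 0 ✓  L=10 even ✓  0≤4≤6 ✓
Π(2lᵢ+1) = 7×7×9 = 441
triangle coeff Δ(3,3,4) = 1/34650
Σ_t [0,2]: t=0:+1/72 t=1:−1/16 t=2:+1/72 = -5/144
(3j)²=2/77 [(3 3 4; 0 0 0)], sign=-1
Σ_t [0,2]: t=0:+1/32 t=1:−1/36 t=2:+1/1152 = 5/1152
(3j)²=1/1386 [(3 3 4; 1 -1 0)], sign=+1
⇒ 4πI² = 1/121
I = (-1)√(1/121/(4π)) = -0.02564498
No selection rule forces the value: the integral is nonzero (none).

-0.025645 (none)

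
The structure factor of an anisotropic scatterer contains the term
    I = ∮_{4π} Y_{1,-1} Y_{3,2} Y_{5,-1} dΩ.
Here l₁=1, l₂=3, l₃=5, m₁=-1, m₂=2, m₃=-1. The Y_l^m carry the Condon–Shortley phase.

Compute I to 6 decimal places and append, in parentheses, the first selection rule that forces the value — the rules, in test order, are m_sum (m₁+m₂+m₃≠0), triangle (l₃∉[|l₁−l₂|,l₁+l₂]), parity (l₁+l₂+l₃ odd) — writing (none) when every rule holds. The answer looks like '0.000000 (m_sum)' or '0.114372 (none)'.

triangle: need 2≤l₃≤4, have 5; I=0

0.000000 (triangle)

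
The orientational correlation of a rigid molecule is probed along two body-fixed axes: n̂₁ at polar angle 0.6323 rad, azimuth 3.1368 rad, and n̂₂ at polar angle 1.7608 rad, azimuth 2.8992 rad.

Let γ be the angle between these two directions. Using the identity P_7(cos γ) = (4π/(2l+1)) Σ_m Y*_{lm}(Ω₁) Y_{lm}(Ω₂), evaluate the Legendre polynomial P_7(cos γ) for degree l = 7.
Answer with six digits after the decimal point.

0.014725

Expand P_7 via completeness: Σ_{m} conj(Y_{7,m}) at Ω₁ times Y_{7,m} at Ω₂ —
  m=-7: (-0.012586+0.000422i) × (+0.055316-0.436859i) = -0.000512+0.005522i  (running Σ = -0.000512+0.005522i)
  m=-6: (+0.064286-0.001849i) × (-0.036814-0.314733i) = -0.002949-0.020165i  (running Σ = -0.003460-0.014643i)
  m=-5: (-0.197288+0.004729i) × (+0.063109+0.168258i) = -0.013246-0.032897i  (running Σ = -0.016706-0.047540i)
  m=-4: (+0.394204-0.007558i) × (+0.184910+0.269573i) = +0.074930+0.104869i  (running Σ = +0.058223+0.057329i)
  m=-3: (-0.470488+0.006765i) × (-0.064787-0.057651i) = +0.030872+0.026686i  (running Σ = +0.089095+0.084015i)
  m=-2: (+0.175091-0.001678i) × (-0.283844-0.149503i) = -0.049949-0.025700i  (running Σ = +0.039146+0.058315i)
  m=-1: (+0.322678-0.001546i) × (+0.048408+0.011969i) = +0.015639+0.003787i  (running Σ = +0.054784+0.062102i)
  m=0: (-0.289654-0.000000i) × (+0.317591+0.000000i) = -0.091992-0.000000i  (running Σ = -0.037207+0.062102i)
  m=1: (-0.322678-0.001546i) × (-0.048408+0.011969i) = +0.015639-0.003787i  (running Σ = -0.021569+0.058315i)
  m=2: (+0.175091+0.001678i) × (-0.283844+0.149503i) = -0.049949+0.025700i  (running Σ = -0.071518+0.084015i)
  m=3: (+0.470488+0.006765i) × (+0.064787-0.057651i) = +0.030872-0.026686i  (running Σ = -0.040646+0.057329i)
  m=4: (+0.394204+0.007558i) × (+0.184910-0.269573i) = +0.074930-0.104869i  (running Σ = +0.034284-0.047540i)
  m=5: (+0.197288+0.004729i) × (-0.063109+0.168258i) = -0.013246+0.032897i  (running Σ = +0.021037-0.014643i)
  m=6: (+0.064286+0.001849i) × (-0.036814+0.314733i) = -0.002949+0.020165i  (running Σ = +0.018089+0.005522i)
  m=7: (+0.012586+0.000422i) × (-0.055316-0.436859i) = -0.000512-0.005522i  (running Σ = +0.017577+0.000000i)
Total Σ_m = +0.017577+0.000000i. Multiply by 0.837758: +0.014725+0.000000i. P_7(cos γ) = 0.014725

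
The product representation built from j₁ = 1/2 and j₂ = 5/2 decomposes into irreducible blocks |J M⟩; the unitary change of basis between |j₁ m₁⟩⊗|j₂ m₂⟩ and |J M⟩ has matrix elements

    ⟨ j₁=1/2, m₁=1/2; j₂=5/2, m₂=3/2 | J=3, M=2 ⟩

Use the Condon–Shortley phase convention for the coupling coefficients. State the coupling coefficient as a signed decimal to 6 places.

triangle: 0!×1!×5!/7! = 120/5040
(j±m)!: 1!×0!×4!×1!×5!×1! = 2880
prefactor² = (2J+1)×Δ×N² = 480
  k=0: +1/(0!×0!×0!×4!×1!×1!) = 1/24
Σ = 1/24  ⇒  CG² = 480×(1/24)² = 5/6
CG = +√(5/6) = +0.912871

+0.912871  (= +√(5/6))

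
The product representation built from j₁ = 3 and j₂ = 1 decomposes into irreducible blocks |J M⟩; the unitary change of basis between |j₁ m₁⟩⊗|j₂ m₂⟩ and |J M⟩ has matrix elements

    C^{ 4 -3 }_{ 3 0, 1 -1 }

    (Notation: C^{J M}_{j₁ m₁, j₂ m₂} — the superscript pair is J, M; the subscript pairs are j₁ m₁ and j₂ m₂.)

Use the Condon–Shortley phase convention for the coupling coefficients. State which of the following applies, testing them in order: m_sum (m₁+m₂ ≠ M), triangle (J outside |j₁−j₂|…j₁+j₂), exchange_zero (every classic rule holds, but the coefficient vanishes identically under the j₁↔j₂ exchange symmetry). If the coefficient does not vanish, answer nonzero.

m-sum: m₁+m₂ = 0+(-1) = -1, M = -3  ✗ ⇒ coefficient is 0

m_sum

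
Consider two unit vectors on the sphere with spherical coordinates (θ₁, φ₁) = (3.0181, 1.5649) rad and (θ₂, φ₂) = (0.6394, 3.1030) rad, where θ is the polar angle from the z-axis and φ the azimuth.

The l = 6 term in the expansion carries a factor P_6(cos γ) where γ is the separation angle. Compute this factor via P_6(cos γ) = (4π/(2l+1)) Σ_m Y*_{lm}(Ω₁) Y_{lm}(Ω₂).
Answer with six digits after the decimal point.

-0.382398

Addition theorem: P_6(cos γ) = (4π/13) Σ_m Y*_{lm}(Ω₁) Y_{lm}(Ω₂), m = −6…6:
  m=-6: Y*=-0.000002+0.000000i  Y=+0.021226+0.005005i  product -0.000000-0.000000i
  m=-5: Y*=-0.000001-0.000047i  Y=-0.099708-0.019482i  product -0.000001+0.000005i
  m=-4: Y*=+0.000807-0.000019i  Y=+0.271899+0.042310i  product +0.000220+0.000029i
  m=-3: Y*=+0.000167+0.009462i  Y=-0.450453-0.052387i  product +0.000420-0.004271i
  m=-2: Y*=-0.075502+0.000890i  Y=+0.357583+0.027655i  product -0.027023-0.001770i
  m=-1: Y*=-0.002216-0.375750i  Y=+0.125085+0.004830i  product +0.001538-0.047011i
  m=+0: Y*=+0.860545-0.000000i  Y=-0.401958+0.000000i  product -0.345903+0.000000i
  m=+1: Y*=+0.002216-0.375750i  Y=-0.125085+0.004830i  product +0.001538+0.047011i
  m=+2: Y*=-0.075502-0.000890i  Y=+0.357583-0.027655i  product -0.027023+0.001770i
  m=+3: Y*=-0.000167+0.009462i  Y=+0.450453-0.052387i  product +0.000420+0.004271i
  m=+4: Y*=+0.000807+0.000019i  Y=+0.271899-0.042310i  product +0.000220-0.000029i
  m=+5: Y*=+0.000001-0.000047i  Y=+0.099708-0.019482i  product -0.000001-0.000005i
  m=+6: Y*=-0.000002-0.000000i  Y=+0.021226-0.005005i  product -0.000000+0.000000i
Accumulated sum -0.395594-0.000000i; after 4π/(2l+1) scaling, -0.382398-0.000000i ⇒ P_6 = -0.382398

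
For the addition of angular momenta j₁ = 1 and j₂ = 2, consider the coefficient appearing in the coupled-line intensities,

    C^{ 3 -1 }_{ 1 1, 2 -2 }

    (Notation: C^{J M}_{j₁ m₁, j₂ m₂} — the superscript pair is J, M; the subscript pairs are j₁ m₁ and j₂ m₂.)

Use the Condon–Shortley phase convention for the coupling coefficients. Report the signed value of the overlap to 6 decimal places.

+√(1/15) = +0.258199

√[7·0!2!4!/7! · 2!0!0!4!2!4!] = √(768/5)
  +(−1)^0/∏(0,0,0,0,2,4)! = 1/48  (running 1/48)
⟨..|..⟩ = √(768/5)·(1/48) = +0.258199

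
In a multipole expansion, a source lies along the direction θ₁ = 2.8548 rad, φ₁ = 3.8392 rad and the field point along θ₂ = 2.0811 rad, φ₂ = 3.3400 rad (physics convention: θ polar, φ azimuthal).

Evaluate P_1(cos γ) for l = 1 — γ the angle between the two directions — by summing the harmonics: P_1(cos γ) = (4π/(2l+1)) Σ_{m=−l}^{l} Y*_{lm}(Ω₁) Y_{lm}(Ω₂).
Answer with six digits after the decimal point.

Expand P_1 via completeness: Σ_{m} conj(Y_{1,m}) at Ω₁ times Y_{1,m} at Ω₂ —
  m=-1: Y*=-0.074900-0.062782i  Y=-0.295562+0.059424i  product +0.025868+0.014105i
  m=+0: Y*=-0.468646-0.000000i  Y=-0.238654+0.000000i  product +0.111844+0.000000i
  m=+1: Y*=+0.074900-0.062782i  Y=+0.295562+0.059424i  product +0.025868-0.014105i
Total Σ_m = +0.163581+0.000000i. Multiply by 4.188790: +0.685207+0.000000i. P_1(cos γ) = 0.685207

0.685207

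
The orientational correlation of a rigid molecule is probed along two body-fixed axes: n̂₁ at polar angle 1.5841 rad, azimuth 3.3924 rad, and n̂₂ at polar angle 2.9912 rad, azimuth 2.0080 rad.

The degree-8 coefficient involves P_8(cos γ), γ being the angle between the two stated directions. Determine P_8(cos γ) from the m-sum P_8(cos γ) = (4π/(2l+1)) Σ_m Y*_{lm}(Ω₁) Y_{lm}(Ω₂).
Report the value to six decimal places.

0.257109

Expand P_8 via completeness: Σ_{m} conj(Y_{8,m}) at Ω₁ times Y_{8,m} at Ω₂ —
  m=-8: (-0.217363, 0.466952) × (-0.000000, 0.000000) = (0.000000, -0.000000)  (running Σ = (0.000000, -0.000000))
  m=-7: (-0.005038, 0.026944) × (-0.000000, 0.000003) = (-0.000000, -0.000000)  (running Σ = (-0.000000, -0.000000))
  m=-6: (-0.024729, -0.374402) × (0.000051, 0.000029) = (0.000010, -0.000020)  (running Σ = (0.000009, -0.000020))
  m=-5: (-0.010095, -0.030797) × (0.000578, -0.000409) = (-0.000018, -0.000014)  (running Σ = (-0.000009, -0.000033))
  m=-4: (0.180959, 0.283839) × (-0.001138, -0.006325) = (0.001589, -0.001468)  (running Σ = (0.001580, -0.001501))
  m=-3: (0.025403, 0.023781) × (-0.041699, -0.011056) = (-0.000796, -0.001272)  (running Σ = (0.000784, -0.002773))
  m=-2: (-0.281113, -0.154162) × (-0.130935, 0.156596) = (0.060949, -0.023836)  (running Σ = (0.061733, -0.026609))
  m=-1: (-0.034707, -0.008892) × (0.254938, 0.545474) = (-0.003998, -0.021198)  (running Σ = (0.057735, -0.047808))
  m=0: (0.316013, -0.000000) × (0.735260, 0.000000) = (0.232352, 0.000000)  (running Σ = (0.290086, -0.047808))
  m=1: (0.034707, -0.008892) × (-0.254938, 0.545474) = (-0.003998, 0.021198)  (running Σ = (0.286089, -0.026609))
  m=2: (-0.281113, 0.154162) × (-0.130935, -0.156596) = (0.060949, 0.023836)  (running Σ = (0.347037, -0.002773))
  m=3: (-0.025403, 0.023781) × (0.041699, -0.011056) = (-0.000796, 0.001272)  (running Σ = (0.346241, -0.001501))
  m=4: (0.180959, -0.283839) × (-0.001138, 0.006325) = (0.001589, 0.001468)  (running Σ = (0.347830, -0.000033))
  m=5: (0.010095, -0.030797) × (-0.000578, -0.000409) = (-0.000018, 0.000014)  (running Σ = (0.347812, -0.000020))
  m=6: (-0.024729, 0.374402) × (0.000051, -0.000029) = (0.000010, 0.000020)  (running Σ = (0.347821, -0.000000))
  m=7: (0.005038, 0.026944) × (0.000000, 0.000003) = (-0.000000, 0.000000)  (running Σ = (0.347821, -0.000000))
  m=8: (-0.217363, -0.466952) × (-0.000000, -0.000000) = (0.000000, 0.000000)  (running Σ = (0.347821, -0.000000))
Total Σ_m = (0.347821, -0.000000). Multiply by 0.739198: (0.257109, -0.000000). P_8(cos γ) = 0.257109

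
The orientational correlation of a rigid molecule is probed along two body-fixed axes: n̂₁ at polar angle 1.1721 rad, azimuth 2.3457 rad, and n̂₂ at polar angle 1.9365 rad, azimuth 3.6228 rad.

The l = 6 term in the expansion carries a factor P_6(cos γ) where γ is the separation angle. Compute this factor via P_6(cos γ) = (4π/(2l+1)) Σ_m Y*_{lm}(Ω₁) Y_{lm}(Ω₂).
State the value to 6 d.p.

Expand P_6 via completeness: Σ_{m} conj(Y_{6,m}) at Ω₁ times Y_{6,m} at Ω₂ —
  term(m=-6) = +0.018038-0.093096i   from Y*(Ω₁)=+0.018621+0.295342i, Y(Ω₂)=-0.310131-0.080628i
  term(m=-5) = -0.182601+0.018748i   from Y*(Ω₁)=+0.288923-0.320954i, Y(Ω₂)=-0.315169-0.285219i
  term(m=-4) = +0.007207+0.017238i   from Y*(Ω₁)=-0.169141+0.007104i, Y(Ω₂)=-0.038262-0.103521i
  term(m=-3) = +0.061945-0.051095i   from Y*(Ω₁)=-0.193660-0.181834i, Y(Ω₂)=-0.038338+0.299836i
  term(m=-2) = -0.048017-0.031969i   from Y*(Ω₁)=+0.005592+0.266386i, Y(Ω₂)=-0.123738+0.177654i
  term(m=-1) = -0.012280+0.040604i   from Y*(Ω₁)=-0.126654+0.129341i, Y(Ω₂)=+0.207721-0.108461i
  term(m=+0) = +0.067763+0.000000i   from Y*(Ω₁)=+0.283558-0.000000i, Y(Ω₂)=+0.238974+0.000000i
  term(m=+1) = -0.012280-0.040604i   from Y*(Ω₁)=+0.126654+0.129341i, Y(Ω₂)=-0.207721-0.108461i
  term(m=+2) = -0.048017+0.031969i   from Y*(Ω₁)=+0.005592-0.266386i, Y(Ω₂)=-0.123738-0.177654i
  term(m=+3) = +0.061945+0.051095i   from Y*(Ω₁)=+0.193660-0.181834i, Y(Ω₂)=+0.038338+0.299836i
  term(m=+4) = +0.007207-0.017238i   from Y*(Ω₁)=-0.169141-0.007104i, Y(Ω₂)=-0.038262+0.103521i
  term(m=+5) = -0.182601-0.018748i   from Y*(Ω₁)=-0.288923-0.320954i, Y(Ω₂)=+0.315169-0.285219i
  term(m=+6) = +0.018038+0.093096i   from Y*(Ω₁)=+0.018621-0.295342i, Y(Ω₂)=-0.310131+0.080628i
Total Σ_m = -0.243654-0.000000i. Multiply by 0.966644: -0.235527-0.000000i. P_6(cos γ) = -0.235527

-0.235527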